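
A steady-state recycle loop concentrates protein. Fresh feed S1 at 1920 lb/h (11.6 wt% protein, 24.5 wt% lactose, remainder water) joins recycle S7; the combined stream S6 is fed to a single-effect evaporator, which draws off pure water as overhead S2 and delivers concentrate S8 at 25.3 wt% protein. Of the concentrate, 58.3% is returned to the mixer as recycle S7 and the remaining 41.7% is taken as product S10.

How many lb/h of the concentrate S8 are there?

Overall protein balance (none leaves overhead): protein in fresh feed = protein in product, i.e. 1920×0.116 = (1−0.583)·S8·0.253.
S8 = 222.72/(0.253×0.417) = 2111.1 lb/h.

2111 lb/h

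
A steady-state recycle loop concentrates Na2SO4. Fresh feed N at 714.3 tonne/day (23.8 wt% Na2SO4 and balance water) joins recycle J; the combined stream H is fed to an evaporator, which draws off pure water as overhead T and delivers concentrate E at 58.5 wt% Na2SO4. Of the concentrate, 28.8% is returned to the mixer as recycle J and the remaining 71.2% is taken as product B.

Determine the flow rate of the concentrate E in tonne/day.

408.2 tonne/day

Overall Na2SO4 balance (none leaves overhead): Na2SO4 in fresh feed = Na2SO4 in product, i.e. 714.3×0.238 = (1−0.288)·E·0.585.
E = 170/(0.585×0.712) = 408.15 tonne/day.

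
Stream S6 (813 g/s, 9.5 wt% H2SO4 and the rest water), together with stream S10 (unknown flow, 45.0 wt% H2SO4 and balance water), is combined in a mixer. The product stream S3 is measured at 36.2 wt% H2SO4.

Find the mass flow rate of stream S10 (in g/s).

2467 g/s

Let S10 be the unknown flow. Total out = 813 + S10.
H2SO4 balance: 77.235 + 0.450·S10 = 0.362·(813 + S10)
(0.450 − 0.362)·S10 = 0.362×813 − 77.235 = 217.07
S10 = 217.07 / 0.088 = 2466.7 g/s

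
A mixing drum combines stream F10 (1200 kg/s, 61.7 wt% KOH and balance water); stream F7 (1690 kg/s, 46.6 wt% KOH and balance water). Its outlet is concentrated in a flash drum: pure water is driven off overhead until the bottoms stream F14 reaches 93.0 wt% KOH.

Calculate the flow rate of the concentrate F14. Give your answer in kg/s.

1643 kg/s

KOH entering = 1200×0.617 + 1690×0.466 = 1527.9 kg/s.
All KOH reports to F14, so F14 = 1527.9/0.930 = 1642.9 kg/s.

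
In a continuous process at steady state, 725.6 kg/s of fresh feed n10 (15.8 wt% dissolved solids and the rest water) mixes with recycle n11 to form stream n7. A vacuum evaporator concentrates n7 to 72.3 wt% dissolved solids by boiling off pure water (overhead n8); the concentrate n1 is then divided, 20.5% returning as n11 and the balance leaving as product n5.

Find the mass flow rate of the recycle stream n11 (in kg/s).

Overall dissolved solids balance (none leaves overhead): dissolved solids in fresh feed = dissolved solids in product, i.e. 725.6×0.158 = (1−0.205)·n1·0.723.
n1 = 114.64/(0.723×0.795) = 199.46 kg/s.
Recycle n11 = 0.205×199.46 = 40.889 kg/s.

40.89 kg/s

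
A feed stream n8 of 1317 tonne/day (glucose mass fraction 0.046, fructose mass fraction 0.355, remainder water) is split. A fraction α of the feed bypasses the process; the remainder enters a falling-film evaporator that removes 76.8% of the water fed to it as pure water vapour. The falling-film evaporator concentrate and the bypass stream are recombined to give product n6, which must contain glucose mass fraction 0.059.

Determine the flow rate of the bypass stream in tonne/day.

All 1317×0.046 = 60.582 tonne/day of glucose reaches n6, so n6 = 60.582/0.059 = 1026.8 tonne/day and vapour = 290.19 tonne/day.
The evaporator receives (1−α)·1317 of feed at 0.599 water and removes 0.768 of that water:
0.768×0.599×(1−α)×1317 = 290.19
(1−α) = 290.19/605.86 = 0.4790;  α = 0.5210.
Bypass flow = 0.5210×1317 = 686.2 tonne/day.

686.2 tonne/day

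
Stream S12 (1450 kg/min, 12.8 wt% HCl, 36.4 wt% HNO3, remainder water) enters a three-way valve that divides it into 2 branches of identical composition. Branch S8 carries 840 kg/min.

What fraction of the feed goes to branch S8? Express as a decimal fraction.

0.579

Fraction to S8 = 840/1450 = 0.5793.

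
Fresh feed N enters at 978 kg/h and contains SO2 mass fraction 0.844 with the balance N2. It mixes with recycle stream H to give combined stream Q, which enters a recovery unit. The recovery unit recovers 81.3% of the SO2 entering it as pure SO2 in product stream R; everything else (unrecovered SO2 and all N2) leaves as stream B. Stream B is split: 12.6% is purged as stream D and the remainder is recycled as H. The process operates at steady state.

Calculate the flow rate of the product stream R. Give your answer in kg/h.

SO2 in Q: m_A = 978×0.844 + (1−0.126)·(1−0.813)·m_A, so m_A = 825.43/0.8366 = 986.7 kg/h.
Product R = 0.813×986.7 = 802.18 kg/h.

802.2 kg/h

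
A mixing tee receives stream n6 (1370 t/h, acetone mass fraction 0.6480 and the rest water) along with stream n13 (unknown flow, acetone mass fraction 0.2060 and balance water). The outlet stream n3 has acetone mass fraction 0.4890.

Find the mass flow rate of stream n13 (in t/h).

769.7 t/h

Let n13 be the unknown flow. Total out = 1370 + n13.
acetone balance: 887.76 + 0.206·n13 = 0.489·(1370 + n13)
(0.206 − 0.489)·n13 = 0.489×1370 − 887.76 = -217.83
n13 = -217.83 / -0.283 = 769.72 t/h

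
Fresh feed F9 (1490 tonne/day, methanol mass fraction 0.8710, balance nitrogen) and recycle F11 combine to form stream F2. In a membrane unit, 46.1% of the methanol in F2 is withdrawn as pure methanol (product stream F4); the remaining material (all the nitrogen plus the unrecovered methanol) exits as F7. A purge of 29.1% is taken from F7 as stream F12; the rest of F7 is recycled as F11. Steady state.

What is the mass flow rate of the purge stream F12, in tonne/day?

nitrogen enters only via F9 and leaves only via the purge: 1490×0.129 = 0.291×(nitrogen in F7), and the membrane unit passes all nitrogen, so nitrogen in F2 = nitrogen in F7 = 660.52 tonne/day.
methanol in F2: m_A = 1490×0.871 + (1−0.291)·(1−0.461)·m_A, so m_A = 1297.8/0.6178 = 2100.5 tonne/day.
F7 = (1−0.461)×2100.5 + 660.52 = 1792.7 tonne/day.
Purge F12 = 0.291×1792.7 = 521.67 tonne/day.

521.7 tonne/day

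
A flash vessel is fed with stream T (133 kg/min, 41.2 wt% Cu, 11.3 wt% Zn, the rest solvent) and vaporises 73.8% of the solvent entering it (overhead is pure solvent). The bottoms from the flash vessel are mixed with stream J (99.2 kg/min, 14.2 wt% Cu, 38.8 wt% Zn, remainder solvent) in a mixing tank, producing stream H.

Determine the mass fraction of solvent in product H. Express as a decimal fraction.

Vapour removed = 0.738×0.475×133 = 46.623 kg/min; concentrate = 86.377 kg/min.
solvent reaching the mixer = 16.552 (from concentrate) + 99.2×0.470 = 63.176 kg/min.
Product flow = 86.377 + 99.2 = 185.58 kg/min; solvent fraction = 0.340.

0.340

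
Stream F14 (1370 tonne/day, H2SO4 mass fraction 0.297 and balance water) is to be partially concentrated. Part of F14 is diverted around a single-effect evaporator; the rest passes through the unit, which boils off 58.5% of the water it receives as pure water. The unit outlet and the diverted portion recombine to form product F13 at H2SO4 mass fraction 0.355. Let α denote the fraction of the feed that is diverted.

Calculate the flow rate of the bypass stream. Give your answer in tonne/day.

All 1370×0.297 = 406.89 tonne/day of H2SO4 reaches F13, so F13 = 406.89/0.355 = 1146.2 tonne/day and vapour = 223.83 tonne/day.
The evaporator receives (1−α)·1370 of feed at 0.703 water and removes 0.585 of that water:
0.585×0.703×(1−α)×1370 = 223.83
(1−α) = 223.83/563.42 = 0.3973;  α = 0.6027.
Bypass flow = 0.6027×1370 = 825.74 tonne/day.

825.7 tonne/day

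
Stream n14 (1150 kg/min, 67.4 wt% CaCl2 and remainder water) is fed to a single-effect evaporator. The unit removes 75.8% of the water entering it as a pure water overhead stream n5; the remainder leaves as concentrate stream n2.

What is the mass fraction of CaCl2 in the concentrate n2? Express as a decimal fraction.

0.895

CaCl2 is not removed: 1150×0.674 = 775.1 kg/min of CaCl2 enters n2.
water entering = 1150×0.326 = 374.9 kg/min; overhead removed = 0.758×374.9 = 284.17 kg/min.
Concentrate = 1150 − 284.17 = 865.83 kg/min.
Mass fraction = 775.1/865.83 = 0.895.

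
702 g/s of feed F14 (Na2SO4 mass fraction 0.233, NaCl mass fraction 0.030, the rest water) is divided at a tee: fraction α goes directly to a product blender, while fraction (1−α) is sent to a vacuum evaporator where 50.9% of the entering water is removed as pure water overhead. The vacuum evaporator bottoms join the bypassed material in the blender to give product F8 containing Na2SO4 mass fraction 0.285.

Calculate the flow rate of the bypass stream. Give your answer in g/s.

All 702×0.233 = 163.57 g/s of Na2SO4 reaches F8, so F8 = 163.57/0.285 = 573.92 g/s and vapour = 128.08 g/s.
The evaporator receives (1−α)·702 of feed at 0.737 water and removes 0.509 of that water:
0.509×0.737×(1−α)×702 = 128.08
(1−α) = 128.08/263.34 = 0.4864;  α = 0.5136.
Bypass flow = 0.5136×702 = 360.56 g/s.

360.6 g/s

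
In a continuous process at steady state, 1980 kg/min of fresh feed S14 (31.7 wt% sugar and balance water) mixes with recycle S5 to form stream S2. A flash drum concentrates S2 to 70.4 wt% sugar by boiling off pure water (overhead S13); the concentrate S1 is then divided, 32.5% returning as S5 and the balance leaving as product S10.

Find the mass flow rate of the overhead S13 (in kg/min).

1088 kg/min

Overall sugar balance (none leaves overhead): sugar in fresh feed = sugar in product, i.e. 1980×0.317 = (1−0.325)·S1·0.704.
S1 = 627.66/(0.704×0.675) = 1320.8 kg/min.
Recycle S5 = 0.325×1320.8 = 429.27 kg/min.
Combined feed S2 = 1980 + 429.27 = 2409.3 kg/min.
Overhead S13 = S2 − S1 = 2409.3 − 1320.8 = 1088.4 kg/min.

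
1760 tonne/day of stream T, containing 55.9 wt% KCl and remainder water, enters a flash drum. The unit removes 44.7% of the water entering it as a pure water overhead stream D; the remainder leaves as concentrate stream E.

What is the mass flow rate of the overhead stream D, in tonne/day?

346.9 tonne/day

water entering = 1760×0.441 = 776.16 tonne/day; overhead removed = 0.447×776.16 = 346.94 tonne/day.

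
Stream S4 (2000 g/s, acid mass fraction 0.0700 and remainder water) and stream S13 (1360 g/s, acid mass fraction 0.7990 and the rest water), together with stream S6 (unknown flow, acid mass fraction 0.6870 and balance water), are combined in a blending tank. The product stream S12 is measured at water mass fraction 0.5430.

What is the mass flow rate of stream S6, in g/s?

Let S6 be the unknown flow. Total out = 3360 + S6.
water balance: 2133.4 + 0.313·S6 = 0.543·(3360 + S6)
(0.313 − 0.543)·S6 = 0.543×3360 − 2133.4 = -308.88
S6 = -308.88 / -0.230 = 1343 g/s

1343 g/s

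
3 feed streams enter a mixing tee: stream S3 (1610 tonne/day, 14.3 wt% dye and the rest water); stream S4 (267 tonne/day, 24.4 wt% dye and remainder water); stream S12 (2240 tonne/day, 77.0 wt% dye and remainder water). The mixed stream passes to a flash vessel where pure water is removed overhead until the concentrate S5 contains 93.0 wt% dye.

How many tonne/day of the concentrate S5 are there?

dye entering = 1610×0.143 + 267×0.244 + 2240×0.770 = 2020.2 tonne/day.
All dye reports to S5, so S5 = 2020.2/0.930 = 2172.2 tonne/day.

2172 tonne/day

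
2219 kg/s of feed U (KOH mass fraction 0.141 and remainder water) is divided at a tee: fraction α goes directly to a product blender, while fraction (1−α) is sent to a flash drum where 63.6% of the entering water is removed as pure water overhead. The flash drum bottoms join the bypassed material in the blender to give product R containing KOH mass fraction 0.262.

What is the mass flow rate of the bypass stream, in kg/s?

343.2 kg/s

All 2219×0.141 = 312.88 kg/s of KOH reaches R, so R = 312.88/0.262 = 1194.2 kg/s and vapour = 1024.8 kg/s.
The evaporator receives (1−α)·2219 of feed at 0.859 water and removes 0.636 of that water:
0.636×0.859×(1−α)×2219 = 1024.8
(1−α) = 1024.8/1212.3 = 0.8453;  α = 0.1547.
Bypass flow = 0.1547×2219 = 343.18 kg/s.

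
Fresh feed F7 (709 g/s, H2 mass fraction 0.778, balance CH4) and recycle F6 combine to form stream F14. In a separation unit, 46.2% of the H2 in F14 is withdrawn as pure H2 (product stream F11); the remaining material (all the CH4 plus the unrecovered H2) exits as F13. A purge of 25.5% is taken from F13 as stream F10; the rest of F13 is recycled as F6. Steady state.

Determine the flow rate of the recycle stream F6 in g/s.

CH4 enters only via F7 and leaves only via the purge: 709×0.222 = 0.255×(CH4 in F13), and the separation unit passes all CH4, so CH4 in F14 = CH4 in F13 = 617.25 g/s.
H2 in F14: m_A = 709×0.778 + (1−0.255)·(1−0.462)·m_A, so m_A = 551.6/0.5992 = 920.58 g/s.
F13 = (1−0.462)×920.58 + 617.25 = 1112.5 g/s.
Recycle F6 = (1−0.255)×1112.5 = 828.83 g/s.

828.8 g/s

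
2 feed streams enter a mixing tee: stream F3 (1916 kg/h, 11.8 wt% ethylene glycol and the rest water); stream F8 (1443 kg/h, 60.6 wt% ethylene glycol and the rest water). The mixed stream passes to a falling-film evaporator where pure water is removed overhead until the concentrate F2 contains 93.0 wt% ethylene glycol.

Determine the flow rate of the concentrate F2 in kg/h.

ethylene glycol entering = 1916×0.118 + 1443×0.606 = 1100.5 kg/h.
All ethylene glycol reports to F2, so F2 = 1100.5/0.930 = 1183.4 kg/h.

1183 kg/h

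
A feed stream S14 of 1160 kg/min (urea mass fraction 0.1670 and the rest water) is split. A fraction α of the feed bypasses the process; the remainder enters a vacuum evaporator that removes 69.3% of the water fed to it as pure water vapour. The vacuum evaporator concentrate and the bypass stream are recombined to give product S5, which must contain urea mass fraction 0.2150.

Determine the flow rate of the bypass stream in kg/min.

All 1160×0.167 = 193.72 kg/min of urea reaches S5, so S5 = 193.72/0.215 = 901.02 kg/min and vapour = 258.98 kg/min.
The evaporator receives (1−α)·1160 of feed at 0.833 water and removes 0.693 of that water:
0.693×0.833×(1−α)×1160 = 258.98
(1−α) = 258.98/669.63 = 0.3867;  α = 0.6133.
Bypass flow = 0.6133×1160 = 711.38 kg/min.

711.4 kg/min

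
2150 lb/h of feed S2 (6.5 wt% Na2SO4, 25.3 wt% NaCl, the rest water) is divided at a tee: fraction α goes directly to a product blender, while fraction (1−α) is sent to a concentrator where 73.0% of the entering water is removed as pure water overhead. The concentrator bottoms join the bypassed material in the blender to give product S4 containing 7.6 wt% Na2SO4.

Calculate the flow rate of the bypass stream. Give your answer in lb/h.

All 2150×0.065 = 139.75 lb/h of Na2SO4 reaches S4, so S4 = 139.75/0.076 = 1838.8 lb/h and vapour = 311.18 lb/h.
The evaporator receives (1−α)·2150 of feed at 0.682 water and removes 0.730 of that water:
0.730×0.682×(1−α)×2150 = 311.18
(1−α) = 311.18/1070.4 = 0.2907;  α = 0.7093.
Bypass flow = 0.7093×2150 = 1525 lb/h.

1525 lb/h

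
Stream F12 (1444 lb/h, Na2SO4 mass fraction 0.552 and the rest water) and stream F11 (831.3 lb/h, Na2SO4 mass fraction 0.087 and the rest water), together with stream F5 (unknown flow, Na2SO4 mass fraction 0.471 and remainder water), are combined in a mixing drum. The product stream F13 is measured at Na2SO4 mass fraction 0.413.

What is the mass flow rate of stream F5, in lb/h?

1212 lb/h

Let F5 be the unknown flow. Total out = 2275.3 + F5.
Na2SO4 balance: 869.41 + 0.471·F5 = 0.413·(2275.3 + F5)
(0.471 − 0.413)·F5 = 0.413×2275.3 − 869.41 = 70.288
F5 = 70.288 / 0.058 = 1211.9 lb/h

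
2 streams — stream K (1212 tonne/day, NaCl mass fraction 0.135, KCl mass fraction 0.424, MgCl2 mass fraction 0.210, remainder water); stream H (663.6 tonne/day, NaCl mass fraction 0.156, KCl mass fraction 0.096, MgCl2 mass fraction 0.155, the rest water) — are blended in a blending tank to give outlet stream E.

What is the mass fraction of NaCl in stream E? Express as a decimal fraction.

Total flow out = 1212 + 663.6 = 1875.6 tonne/day.
NaCl in = 1212×0.135 + 663.6×0.156 = 267.14 tonne/day.
NaCl mass fraction in E = 267.14/1875.6 = 0.142.

0.142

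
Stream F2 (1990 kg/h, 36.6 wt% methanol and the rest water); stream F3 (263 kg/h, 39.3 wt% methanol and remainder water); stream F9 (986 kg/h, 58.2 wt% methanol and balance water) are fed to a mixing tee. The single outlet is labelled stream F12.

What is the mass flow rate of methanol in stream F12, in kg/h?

1406 kg/h

methanol out = methanol in = 1990×0.366 + 263×0.393 + 986×0.582 = 1405.6 kg/h.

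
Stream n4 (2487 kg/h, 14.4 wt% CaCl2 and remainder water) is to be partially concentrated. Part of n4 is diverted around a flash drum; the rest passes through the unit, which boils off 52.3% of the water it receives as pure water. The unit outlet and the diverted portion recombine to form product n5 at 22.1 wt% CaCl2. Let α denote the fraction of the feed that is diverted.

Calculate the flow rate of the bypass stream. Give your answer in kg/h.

All 2487×0.144 = 358.13 kg/h of CaCl2 reaches n5, so n5 = 358.13/0.221 = 1620.5 kg/h and vapour = 866.51 kg/h.
The evaporator receives (1−α)·2487 of feed at 0.856 water and removes 0.523 of that water:
0.523×0.856×(1−α)×2487 = 866.51
(1−α) = 866.51/1113.4 = 0.7783;  α = 0.2217.
Bypass flow = 0.2217×2487 = 551.48 kg/h.

551.5 kg/h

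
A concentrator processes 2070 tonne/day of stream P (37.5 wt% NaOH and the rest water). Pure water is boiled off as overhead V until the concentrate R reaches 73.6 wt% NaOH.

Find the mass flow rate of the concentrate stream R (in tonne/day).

1055 tonne/day

NaOH is conserved: 2070×0.375 = 776.25 tonne/day all reports to the concentrate.
Concentrate = 776.25/(target fraction) = 1054.7 tonne/day.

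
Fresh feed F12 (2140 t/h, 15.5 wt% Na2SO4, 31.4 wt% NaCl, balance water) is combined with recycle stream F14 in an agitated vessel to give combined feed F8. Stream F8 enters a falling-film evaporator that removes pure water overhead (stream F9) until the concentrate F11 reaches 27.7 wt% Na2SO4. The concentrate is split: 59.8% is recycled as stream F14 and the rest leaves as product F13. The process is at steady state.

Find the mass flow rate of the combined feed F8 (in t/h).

3921 t/h

Overall Na2SO4 balance (none leaves overhead): Na2SO4 in fresh feed = Na2SO4 in product, i.e. 2140×0.155 = (1−0.598)·F11·0.277.
F11 = 331.7/(0.277×0.402) = 2978.8 t/h.
Recycle F14 = 0.598×2978.8 = 1781.3 t/h.
Combined feed F8 = 2140 + 1781.3 = 3921.3 t/h.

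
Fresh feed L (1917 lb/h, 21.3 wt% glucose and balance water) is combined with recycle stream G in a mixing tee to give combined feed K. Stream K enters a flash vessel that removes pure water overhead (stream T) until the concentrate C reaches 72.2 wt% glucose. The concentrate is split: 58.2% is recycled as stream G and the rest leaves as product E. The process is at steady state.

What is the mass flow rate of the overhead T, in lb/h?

1351 lb/h

Overall glucose balance (none leaves overhead): glucose in fresh feed = glucose in product, i.e. 1917×0.213 = (1−0.582)·C·0.722.
C = 408.32/(0.722×0.418) = 1353 lb/h.
Recycle G = 0.582×1353 = 787.43 lb/h.
Combined feed K = 1917 + 787.43 = 2704.4 lb/h.
Overhead T = K − C = 2704.4 − 1353 = 1351.5 lb/h.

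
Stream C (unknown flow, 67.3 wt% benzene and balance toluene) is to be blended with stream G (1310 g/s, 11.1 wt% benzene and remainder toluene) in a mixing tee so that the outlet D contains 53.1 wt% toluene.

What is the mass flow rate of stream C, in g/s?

2299 g/s

Let C be the unknown flow. Total out = 1310 + C.
toluene balance: 1164.6 + 0.327·C = 0.531·(1310 + C)
(0.327 − 0.531)·C = 0.531×1310 − 1164.6 = -468.98
C = -468.98 / -0.204 = 2298.9 g/s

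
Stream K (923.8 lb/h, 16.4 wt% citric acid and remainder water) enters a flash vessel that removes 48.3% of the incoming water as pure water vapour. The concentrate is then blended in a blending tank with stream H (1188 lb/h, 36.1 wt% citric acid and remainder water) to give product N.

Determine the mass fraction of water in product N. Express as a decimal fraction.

Vapour removed = 0.483×0.836×923.8 = 373.02 lb/h; concentrate = 550.78 lb/h.
water reaching the mixer = 399.28 (from concentrate) + 1188×0.639 = 1158.4 lb/h.
Product flow = 550.78 + 1188 = 1738.8 lb/h; water fraction = 0.666.

0.666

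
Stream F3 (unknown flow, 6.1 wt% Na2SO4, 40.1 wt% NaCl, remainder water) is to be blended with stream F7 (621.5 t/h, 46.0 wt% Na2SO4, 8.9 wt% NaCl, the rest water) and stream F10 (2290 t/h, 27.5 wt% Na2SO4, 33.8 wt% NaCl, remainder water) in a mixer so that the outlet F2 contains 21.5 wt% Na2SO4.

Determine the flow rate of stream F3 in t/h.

1881 t/h

Let F3 be the unknown flow. Total out = 2911.5 + F3.
Na2SO4 balance: 915.64 + 0.061·F3 = 0.215·(2911.5 + F3)
(0.061 − 0.215)·F3 = 0.215×2911.5 − 915.64 = -289.67
F3 = -289.67 / -0.154 = 1881 t/h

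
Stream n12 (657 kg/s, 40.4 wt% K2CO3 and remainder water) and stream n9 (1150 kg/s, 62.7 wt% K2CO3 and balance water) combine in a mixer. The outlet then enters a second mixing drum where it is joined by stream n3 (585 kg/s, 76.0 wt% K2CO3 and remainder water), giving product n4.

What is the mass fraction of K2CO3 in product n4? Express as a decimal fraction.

Overall, product flow = 2392 kg/s.
K2CO3 in = 657×0.404 + 1150×0.627 + 585×0.760 = 1431.1 kg/s.
K2CO3 fraction in n4 = 0.598.

0.598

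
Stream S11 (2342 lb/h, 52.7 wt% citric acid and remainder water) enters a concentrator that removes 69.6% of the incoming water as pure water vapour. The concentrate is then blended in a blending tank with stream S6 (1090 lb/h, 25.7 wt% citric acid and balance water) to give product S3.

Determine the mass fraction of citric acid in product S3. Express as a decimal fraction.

0.569

Vapour removed = 0.696×0.473×2342 = 771.01 lb/h; concentrate = 1571 lb/h.
citric acid reaching the mixer = 1234.2 (from concentrate) + 1090×0.257 = 1514.4 lb/h.
Product flow = 1571 + 1090 = 2661 lb/h; citric acid fraction = 0.569.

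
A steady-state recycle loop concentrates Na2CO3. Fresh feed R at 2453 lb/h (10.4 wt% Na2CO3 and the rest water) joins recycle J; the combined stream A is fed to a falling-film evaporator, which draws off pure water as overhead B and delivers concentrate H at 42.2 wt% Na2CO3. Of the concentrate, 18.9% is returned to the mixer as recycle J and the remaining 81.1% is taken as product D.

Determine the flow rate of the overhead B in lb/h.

Overall Na2CO3 balance (none leaves overhead): Na2CO3 in fresh feed = Na2CO3 in product, i.e. 2453×0.104 = (1−0.189)·H·0.422.
H = 255.11/(0.422×0.811) = 745.41 lb/h.
Recycle J = 0.189×745.41 = 140.88 lb/h.
Combined feed A = 2453 + 140.88 = 2593.9 lb/h.
Overhead B = A − H = 2593.9 − 745.41 = 1848.5 lb/h.

1848 lb/h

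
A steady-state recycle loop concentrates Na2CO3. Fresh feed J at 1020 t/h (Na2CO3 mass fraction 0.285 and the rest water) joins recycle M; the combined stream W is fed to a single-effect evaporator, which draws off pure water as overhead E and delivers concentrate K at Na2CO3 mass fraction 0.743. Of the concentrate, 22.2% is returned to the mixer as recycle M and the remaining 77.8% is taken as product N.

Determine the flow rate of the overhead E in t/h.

Overall Na2CO3 balance (none leaves overhead): Na2CO3 in fresh feed = Na2CO3 in product, i.e. 1020×0.285 = (1−0.222)·K·0.743.
K = 290.7/(0.743×0.778) = 502.89 t/h.
Recycle M = 0.222×502.89 = 111.64 t/h.
Combined feed W = 1020 + 111.64 = 1131.6 t/h.
Overhead E = W − K = 1131.6 − 502.89 = 628.75 t/h.

628.7 t/h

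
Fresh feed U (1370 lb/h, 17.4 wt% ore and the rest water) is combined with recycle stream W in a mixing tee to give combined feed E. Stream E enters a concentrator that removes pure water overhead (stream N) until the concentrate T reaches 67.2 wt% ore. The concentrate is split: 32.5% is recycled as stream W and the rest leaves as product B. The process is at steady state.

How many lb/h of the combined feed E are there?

Overall ore balance (none leaves overhead): ore in fresh feed = ore in product, i.e. 1370×0.174 = (1−0.325)·T·0.672.
T = 238.38/(0.672×0.675) = 525.53 lb/h.
Recycle W = 0.325×525.53 = 170.8 lb/h.
Combined feed E = 1370 + 170.8 = 1540.8 lb/h.

1541 lb/h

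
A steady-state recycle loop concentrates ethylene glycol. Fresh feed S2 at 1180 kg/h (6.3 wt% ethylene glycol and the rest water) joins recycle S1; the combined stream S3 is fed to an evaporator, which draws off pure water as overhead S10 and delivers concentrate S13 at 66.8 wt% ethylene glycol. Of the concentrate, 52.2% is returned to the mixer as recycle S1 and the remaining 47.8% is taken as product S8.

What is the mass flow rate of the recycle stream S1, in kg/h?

121.5 kg/h

Overall ethylene glycol balance (none leaves overhead): ethylene glycol in fresh feed = ethylene glycol in product, i.e. 1180×0.063 = (1−0.522)·S13·0.668.
S13 = 74.34/(0.668×0.478) = 232.82 kg/h.
Recycle S1 = 0.522×232.82 = 121.53 kg/h.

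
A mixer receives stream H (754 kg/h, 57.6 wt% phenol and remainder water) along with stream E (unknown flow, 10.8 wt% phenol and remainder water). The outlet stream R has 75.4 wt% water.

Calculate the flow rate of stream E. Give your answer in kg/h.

Let E be the unknown flow. Total out = 754 + E.
water balance: 319.7 + 0.892·E = 0.754·(754 + E)
(0.892 − 0.754)·E = 0.754×754 − 319.7 = 248.82
E = 248.82 / 0.138 = 1803 kg/h

1803 kg/h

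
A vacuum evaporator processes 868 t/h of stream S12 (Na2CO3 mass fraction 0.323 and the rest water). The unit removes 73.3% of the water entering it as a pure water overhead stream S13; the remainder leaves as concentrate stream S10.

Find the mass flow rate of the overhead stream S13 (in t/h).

430.7 t/h

water entering = 868×0.677 = 587.64 t/h; overhead removed = 0.733×587.64 = 430.74 t/h.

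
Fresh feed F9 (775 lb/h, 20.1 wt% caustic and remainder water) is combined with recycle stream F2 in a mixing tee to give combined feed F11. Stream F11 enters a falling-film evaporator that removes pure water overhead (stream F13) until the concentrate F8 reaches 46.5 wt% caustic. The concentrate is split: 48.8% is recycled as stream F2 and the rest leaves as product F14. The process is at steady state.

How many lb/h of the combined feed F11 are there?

Overall caustic balance (none leaves overhead): caustic in fresh feed = caustic in product, i.e. 775×0.201 = (1−0.488)·F8·0.465.
F8 = 155.78/(0.465×0.512) = 654.3 lb/h.
Recycle F2 = 0.488×654.3 = 319.3 lb/h.
Combined feed F11 = 775 + 319.3 = 1094.3 lb/h.

1094 lb/h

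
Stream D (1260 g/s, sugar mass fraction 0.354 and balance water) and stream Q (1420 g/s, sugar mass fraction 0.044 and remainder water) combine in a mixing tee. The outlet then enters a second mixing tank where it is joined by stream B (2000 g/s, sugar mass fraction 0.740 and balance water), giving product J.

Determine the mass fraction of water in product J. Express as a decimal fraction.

0.575

Overall, product flow = 4680 g/s.
water in = 1260×0.646 + 1420×0.956 + 2000×0.260 = 2691.5 g/s.
water fraction in J = 0.575.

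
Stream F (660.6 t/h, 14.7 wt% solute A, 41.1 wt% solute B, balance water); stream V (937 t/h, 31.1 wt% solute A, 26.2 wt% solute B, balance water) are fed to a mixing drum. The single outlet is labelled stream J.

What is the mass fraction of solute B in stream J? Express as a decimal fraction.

Total flow out = 660.6 + 937 = 1597.6 t/h.
solute B in = 660.6×0.411 + 937×0.262 = 517 t/h.
solute B mass fraction in J = 517/1597.6 = 0.324.

0.324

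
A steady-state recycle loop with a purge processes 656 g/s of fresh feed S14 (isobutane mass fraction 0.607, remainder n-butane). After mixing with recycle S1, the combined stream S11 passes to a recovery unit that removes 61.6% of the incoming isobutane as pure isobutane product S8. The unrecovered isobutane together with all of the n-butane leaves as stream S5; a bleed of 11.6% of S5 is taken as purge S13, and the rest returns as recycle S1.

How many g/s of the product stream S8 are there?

isobutane in S11: m_A = 656×0.607 + (1−0.116)·(1−0.616)·m_A, so m_A = 398.19/0.6605 = 602.82 g/s.
Product S8 = 0.616×602.82 = 371.34 g/s.

371.3 g/s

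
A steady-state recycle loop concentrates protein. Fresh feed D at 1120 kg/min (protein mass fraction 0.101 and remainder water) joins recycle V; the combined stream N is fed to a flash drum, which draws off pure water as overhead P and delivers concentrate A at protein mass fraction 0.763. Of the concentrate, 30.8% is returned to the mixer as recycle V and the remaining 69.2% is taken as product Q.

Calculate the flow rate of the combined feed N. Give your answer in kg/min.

Overall protein balance (none leaves overhead): protein in fresh feed = protein in product, i.e. 1120×0.101 = (1−0.308)·A·0.763.
A = 113.12/(0.763×0.692) = 214.24 kg/min.
Recycle V = 0.308×214.24 = 65.987 kg/min.
Combined feed N = 1120 + 65.987 = 1186 kg/min.

1186 kg/min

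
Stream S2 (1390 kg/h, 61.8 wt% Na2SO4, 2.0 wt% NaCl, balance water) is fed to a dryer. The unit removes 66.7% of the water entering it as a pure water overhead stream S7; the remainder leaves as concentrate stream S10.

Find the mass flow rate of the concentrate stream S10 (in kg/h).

water entering = 1390×0.362 = 503.18 kg/h; overhead removed = 0.667×503.18 = 335.62 kg/h.
Concentrate = 1390 − 335.62 = 1054.4 kg/h.

1054 kg/h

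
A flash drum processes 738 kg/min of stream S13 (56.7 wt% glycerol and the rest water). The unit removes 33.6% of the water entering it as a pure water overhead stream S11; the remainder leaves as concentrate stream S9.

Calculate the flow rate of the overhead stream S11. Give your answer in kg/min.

water entering = 738×0.433 = 319.55 kg/min; overhead removed = 0.336×319.55 = 107.37 kg/min.

107.4 kg/min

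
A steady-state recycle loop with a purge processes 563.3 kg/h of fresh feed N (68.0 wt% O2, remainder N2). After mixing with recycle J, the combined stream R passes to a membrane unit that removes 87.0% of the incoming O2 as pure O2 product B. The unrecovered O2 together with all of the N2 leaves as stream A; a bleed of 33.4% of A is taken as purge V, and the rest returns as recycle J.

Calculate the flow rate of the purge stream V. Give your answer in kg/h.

198.5 kg/h

N2 enters only via N and leaves only via the purge: 563.3×0.320 = 0.334×(N2 in A), and the membrane unit passes all N2, so N2 in R = N2 in A = 539.69 kg/h.
O2 in R: m_A = 563.3×0.680 + (1−0.334)·(1−0.870)·m_A, so m_A = 383.04/0.9134 = 419.35 kg/h.
A = (1−0.870)×419.35 + 539.69 = 594.2 kg/h.
Purge V = 0.334×594.2 = 198.46 kg/h.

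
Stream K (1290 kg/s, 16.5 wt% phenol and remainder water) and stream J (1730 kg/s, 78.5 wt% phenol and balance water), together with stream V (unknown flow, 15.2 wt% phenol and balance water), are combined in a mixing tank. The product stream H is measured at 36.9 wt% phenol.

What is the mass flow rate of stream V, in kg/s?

2104 kg/s

Let V be the unknown flow. Total out = 3020 + V.
phenol balance: 1570.9 + 0.152·V = 0.369·(3020 + V)
(0.152 − 0.369)·V = 0.369×3020 − 1570.9 = -456.52
V = -456.52 / -0.217 = 2103.8 kg/s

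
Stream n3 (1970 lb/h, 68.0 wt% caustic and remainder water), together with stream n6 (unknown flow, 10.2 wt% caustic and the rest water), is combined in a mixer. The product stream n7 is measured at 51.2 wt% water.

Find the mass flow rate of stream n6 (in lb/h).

979.9 lb/h

Let n6 be the unknown flow. Total out = 1970 + n6.
water balance: 630.4 + 0.898·n6 = 0.512·(1970 + n6)
(0.898 − 0.512)·n6 = 0.512×1970 − 630.4 = 378.24
n6 = 378.24 / 0.386 = 979.9 lb/h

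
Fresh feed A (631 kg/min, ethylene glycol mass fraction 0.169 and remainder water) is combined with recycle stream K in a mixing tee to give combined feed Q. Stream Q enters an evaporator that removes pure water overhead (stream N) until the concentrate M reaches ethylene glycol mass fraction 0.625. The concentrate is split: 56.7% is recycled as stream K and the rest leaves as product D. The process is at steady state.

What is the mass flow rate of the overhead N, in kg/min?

460.4 kg/min

Overall ethylene glycol balance (none leaves overhead): ethylene glycol in fresh feed = ethylene glycol in product, i.e. 631×0.169 = (1−0.567)·M·0.625.
M = 106.64/(0.625×0.433) = 394.05 kg/min.
Recycle K = 0.567×394.05 = 223.42 kg/min.
Combined feed Q = 631 + 223.42 = 854.42 kg/min.
Overhead N = Q − M = 854.42 − 394.05 = 460.38 kg/min.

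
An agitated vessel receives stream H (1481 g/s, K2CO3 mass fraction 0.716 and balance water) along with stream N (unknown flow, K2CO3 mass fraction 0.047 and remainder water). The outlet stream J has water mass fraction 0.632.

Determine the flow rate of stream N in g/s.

1606 g/s

Let N be the unknown flow. Total out = 1481 + N.
water balance: 420.6 + 0.953·N = 0.632·(1481 + N)
(0.953 − 0.632)·N = 0.632×1481 − 420.6 = 515.39
N = 515.39 / 0.321 = 1605.6 g/s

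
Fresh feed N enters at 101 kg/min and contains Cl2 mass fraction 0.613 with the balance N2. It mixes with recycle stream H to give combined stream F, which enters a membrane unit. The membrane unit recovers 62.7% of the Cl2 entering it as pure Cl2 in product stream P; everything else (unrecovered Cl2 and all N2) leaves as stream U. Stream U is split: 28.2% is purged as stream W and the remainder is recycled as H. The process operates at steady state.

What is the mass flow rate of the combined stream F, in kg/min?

N2 enters only via N and leaves only via the purge: 101×0.387 = 0.282×(N2 in U), and the membrane unit passes all N2, so N2 in F = N2 in U = 138.61 kg/min.
Cl2 in F: m_A = 101×0.613 + (1−0.282)·(1−0.627)·m_A, so m_A = 61.913/0.7322 = 84.559 kg/min.
F = 84.559 + 138.61 = 223.17 kg/min.

223.2 kg/min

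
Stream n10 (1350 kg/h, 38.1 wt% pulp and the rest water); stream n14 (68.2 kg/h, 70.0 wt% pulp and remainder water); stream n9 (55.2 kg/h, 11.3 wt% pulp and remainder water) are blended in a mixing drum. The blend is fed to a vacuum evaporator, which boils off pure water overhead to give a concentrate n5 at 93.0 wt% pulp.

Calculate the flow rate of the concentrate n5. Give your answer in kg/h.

pulp entering = 1350×0.381 + 68.2×0.700 + 55.2×0.113 = 568.33 kg/h.
All pulp reports to n5, so n5 = 568.33/0.930 = 611.1 kg/h.

611.1 kg/h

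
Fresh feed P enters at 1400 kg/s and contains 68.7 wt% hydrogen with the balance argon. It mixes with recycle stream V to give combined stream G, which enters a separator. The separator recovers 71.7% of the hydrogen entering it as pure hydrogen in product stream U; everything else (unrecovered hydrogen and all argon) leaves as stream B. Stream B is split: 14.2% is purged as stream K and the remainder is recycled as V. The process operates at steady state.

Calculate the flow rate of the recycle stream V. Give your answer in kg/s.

argon enters only via P and leaves only via the purge: 1400×0.313 = 0.142×(argon in B), and the separator passes all argon, so argon in G = argon in B = 3085.9 kg/s.
hydrogen in G: m_A = 1400×0.687 + (1−0.142)·(1−0.717)·m_A, so m_A = 961.8/0.7572 = 1270.2 kg/s.
B = (1−0.717)×1270.2 + 3085.9 = 3445.4 kg/s.
Recycle V = (1−0.142)×3445.4 = 2956.1 kg/s.

2956 kg/s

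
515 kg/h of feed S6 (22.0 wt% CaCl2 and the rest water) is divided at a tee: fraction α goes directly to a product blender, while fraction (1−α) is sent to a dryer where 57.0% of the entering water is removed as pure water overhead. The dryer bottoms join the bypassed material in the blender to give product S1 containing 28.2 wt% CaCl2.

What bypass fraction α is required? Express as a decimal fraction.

0.505

All 515×0.220 = 113.3 kg/h of CaCl2 reaches S1, so S1 = 113.3/0.282 = 401.77 kg/h and vapour = 113.23 kg/h.
The evaporator receives (1−α)·515 of feed at 0.780 water and removes 0.570 of that water:
0.570×0.780×(1−α)×515 = 113.23
(1−α) = 113.23/228.97 = 0.4945;  α = 0.5055.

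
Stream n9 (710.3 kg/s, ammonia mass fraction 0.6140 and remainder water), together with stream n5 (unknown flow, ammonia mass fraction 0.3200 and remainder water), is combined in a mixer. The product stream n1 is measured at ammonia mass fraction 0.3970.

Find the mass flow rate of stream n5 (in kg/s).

2002 kg/s

Let n5 be the unknown flow. Total out = 710.3 + n5.
ammonia balance: 436.12 + 0.320·n5 = 0.397·(710.3 + n5)
(0.320 − 0.397)·n5 = 0.397×710.3 − 436.12 = -154.14
n5 = -154.14 / -0.077 = 2001.8 kg/s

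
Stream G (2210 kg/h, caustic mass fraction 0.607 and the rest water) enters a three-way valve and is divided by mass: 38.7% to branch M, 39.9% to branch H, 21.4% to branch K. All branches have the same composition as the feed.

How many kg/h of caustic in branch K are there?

287.1 kg/h

Branch K total = 0.214×2210 = 472.94 kg/h.
caustic in K = 0.607×472.94 = 287.07 kg/h.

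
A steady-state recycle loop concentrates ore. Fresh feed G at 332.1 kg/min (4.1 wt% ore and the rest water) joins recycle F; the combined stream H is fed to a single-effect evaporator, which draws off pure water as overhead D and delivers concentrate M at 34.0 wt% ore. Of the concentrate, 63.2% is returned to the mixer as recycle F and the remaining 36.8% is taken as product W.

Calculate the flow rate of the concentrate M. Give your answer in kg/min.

108.8 kg/min

Overall ore balance (none leaves overhead): ore in fresh feed = ore in product, i.e. 332.1×0.041 = (1−0.632)·M·0.340.
M = 13.616/(0.340×0.368) = 108.82 kg/min.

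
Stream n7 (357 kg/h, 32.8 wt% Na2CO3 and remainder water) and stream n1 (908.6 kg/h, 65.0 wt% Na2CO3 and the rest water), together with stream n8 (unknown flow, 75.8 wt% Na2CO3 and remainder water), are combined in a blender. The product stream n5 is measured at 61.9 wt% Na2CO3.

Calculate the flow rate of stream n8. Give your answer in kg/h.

Let n8 be the unknown flow. Total out = 1265.6 + n8.
Na2CO3 balance: 707.69 + 0.758·n8 = 0.619·(1265.6 + n8)
(0.758 − 0.619)·n8 = 0.619×1265.6 − 707.69 = 75.72
n8 = 75.72 / 0.139 = 544.75 kg/h

544.8 kg/h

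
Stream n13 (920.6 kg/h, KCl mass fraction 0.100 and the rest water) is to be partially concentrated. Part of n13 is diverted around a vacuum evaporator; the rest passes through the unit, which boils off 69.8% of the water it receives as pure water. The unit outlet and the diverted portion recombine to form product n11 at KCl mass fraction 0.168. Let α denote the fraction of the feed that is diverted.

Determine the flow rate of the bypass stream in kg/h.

327.4 kg/h

All 920.6×0.100 = 92.06 kg/h of KCl reaches n11, so n11 = 92.06/0.168 = 547.98 kg/h and vapour = 372.62 kg/h.
The evaporator receives (1−α)·920.6 of feed at 0.900 water and removes 0.698 of that water:
0.698×0.900×(1−α)×920.6 = 372.62
(1−α) = 372.62/578.32 = 0.6443;  α = 0.3557.
Bypass flow = 0.3557×920.6 = 327.44 kg/h.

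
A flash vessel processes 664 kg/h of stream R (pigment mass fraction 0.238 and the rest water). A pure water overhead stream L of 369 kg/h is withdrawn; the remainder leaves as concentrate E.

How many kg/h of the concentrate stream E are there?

295 kg/h

Concentrate = 664 − 369 = 295 kg/h.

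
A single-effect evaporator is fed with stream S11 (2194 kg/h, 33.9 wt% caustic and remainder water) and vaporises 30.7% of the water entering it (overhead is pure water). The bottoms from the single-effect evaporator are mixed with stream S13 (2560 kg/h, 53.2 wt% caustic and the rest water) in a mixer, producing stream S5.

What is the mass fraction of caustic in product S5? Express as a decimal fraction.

0.489

Vapour removed = 0.307×0.661×2194 = 445.22 kg/h; concentrate = 1748.8 kg/h.
caustic reaching the mixer = 743.77 (from concentrate) + 2560×0.532 = 2105.7 kg/h.
Product flow = 1748.8 + 2560 = 4308.8 kg/h; caustic fraction = 0.489.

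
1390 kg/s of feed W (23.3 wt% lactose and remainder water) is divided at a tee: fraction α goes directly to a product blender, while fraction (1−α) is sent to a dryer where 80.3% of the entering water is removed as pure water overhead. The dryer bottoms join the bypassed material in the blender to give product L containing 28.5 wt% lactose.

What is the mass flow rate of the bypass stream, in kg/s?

978.2 kg/s

All 1390×0.233 = 323.87 kg/s of lactose reaches L, so L = 323.87/0.285 = 1136.4 kg/s and vapour = 253.61 kg/s.
The evaporator receives (1−α)·1390 of feed at 0.767 water and removes 0.803 of that water:
0.803×0.767×(1−α)×1390 = 253.61
(1−α) = 253.61/856.1 = 0.2962;  α = 0.7038.
Bypass flow = 0.7038×1390 = 978.22 kg/s.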